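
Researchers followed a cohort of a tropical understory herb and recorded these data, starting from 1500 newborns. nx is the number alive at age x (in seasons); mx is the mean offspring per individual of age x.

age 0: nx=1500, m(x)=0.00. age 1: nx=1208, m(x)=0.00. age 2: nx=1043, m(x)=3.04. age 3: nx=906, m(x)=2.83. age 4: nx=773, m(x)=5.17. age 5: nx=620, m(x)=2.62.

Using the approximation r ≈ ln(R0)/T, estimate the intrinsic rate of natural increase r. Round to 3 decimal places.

lx = nx/n0 = nx/1500: 1, 0.80533…, 0.69533…, 0.604, 0.51533…, 0.41333…
R0 = Σ lx·mx = 0 + 0 + 2.11381… + 1.70932 + 2.66427… + 1.08293… = 7.57034…
Σ x·lx·mx = 25.427347…; T = 25.427347…/7.57034… = 3.35881…
r ≈ ln(R0)/T = ln(7.57034…)/3.35881… = 0.60266… → 0.603

0.603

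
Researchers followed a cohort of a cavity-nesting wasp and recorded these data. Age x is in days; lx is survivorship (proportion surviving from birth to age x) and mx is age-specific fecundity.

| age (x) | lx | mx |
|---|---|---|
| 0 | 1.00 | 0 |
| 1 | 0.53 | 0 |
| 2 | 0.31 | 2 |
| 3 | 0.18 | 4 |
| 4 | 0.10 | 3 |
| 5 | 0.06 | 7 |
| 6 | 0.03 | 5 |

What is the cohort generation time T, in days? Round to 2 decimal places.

3.44

lx·mx: 0, 0, 0.62, 0.72, 0.3, 0.42, 0.15 → R0 = 2.21
x·lx·mx: 0, 0, 1.24, 2.16, 1.2, 2.1, 0.9 → Σ = 7.6
T = 7.6 / 2.21 = 3.438914… → 3.44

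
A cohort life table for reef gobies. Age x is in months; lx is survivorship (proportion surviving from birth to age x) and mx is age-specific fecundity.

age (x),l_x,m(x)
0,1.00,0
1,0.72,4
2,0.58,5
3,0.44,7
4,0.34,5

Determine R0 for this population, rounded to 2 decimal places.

lx·mx by age: 0, 2.88, 2.9, 3.08, 1.7
R0 = Σ lx·mx = 10.56 → 10.56

10.56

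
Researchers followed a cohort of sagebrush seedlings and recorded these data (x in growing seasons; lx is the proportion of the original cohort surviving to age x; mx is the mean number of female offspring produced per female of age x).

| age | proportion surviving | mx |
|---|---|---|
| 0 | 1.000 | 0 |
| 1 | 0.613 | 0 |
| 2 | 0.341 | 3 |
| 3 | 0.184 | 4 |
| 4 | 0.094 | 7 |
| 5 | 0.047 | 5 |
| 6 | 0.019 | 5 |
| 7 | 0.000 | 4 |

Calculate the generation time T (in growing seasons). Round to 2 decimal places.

lx·mx: 0, 0, 1.023, 0.736, 0.658, 0.235, 0.095, 0 → R0 = 2.747
x·lx·mx: 0, 0, 2.046, 2.208, 2.632, 1.175, 0.57, 0 → Σ = 8.631
T = 8.631 / 2.747 = 3.141973… → 3.14

3.14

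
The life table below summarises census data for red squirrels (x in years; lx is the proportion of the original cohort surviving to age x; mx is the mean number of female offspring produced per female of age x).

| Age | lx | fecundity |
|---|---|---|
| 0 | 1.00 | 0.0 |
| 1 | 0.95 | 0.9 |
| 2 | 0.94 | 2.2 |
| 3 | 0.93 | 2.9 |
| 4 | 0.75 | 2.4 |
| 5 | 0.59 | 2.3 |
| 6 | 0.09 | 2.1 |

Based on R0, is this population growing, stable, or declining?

growing

R0 = Σ lx·mx = 0 + 0.855 + 2.068 + 2.697 + 1.8 + 1.357 + 0.189 = 8.966
R0 > 1, so the population is growing.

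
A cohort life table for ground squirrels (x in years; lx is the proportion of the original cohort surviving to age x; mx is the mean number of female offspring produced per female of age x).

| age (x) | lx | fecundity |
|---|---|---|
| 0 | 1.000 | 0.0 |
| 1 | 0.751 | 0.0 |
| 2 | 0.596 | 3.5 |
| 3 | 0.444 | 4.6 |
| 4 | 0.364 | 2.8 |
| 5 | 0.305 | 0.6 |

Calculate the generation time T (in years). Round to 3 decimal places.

lx·mx: 0, 0, 2.086, 2.0424, 1.0192, 0.183 → R0 = 5.3306
x·lx·mx: 0, 0, 4.172, 6.1272, 4.0768, 0.915 → Σ = 15.291
T = 15.291 / 5.3306 = 2.868533… → 2.869

2.869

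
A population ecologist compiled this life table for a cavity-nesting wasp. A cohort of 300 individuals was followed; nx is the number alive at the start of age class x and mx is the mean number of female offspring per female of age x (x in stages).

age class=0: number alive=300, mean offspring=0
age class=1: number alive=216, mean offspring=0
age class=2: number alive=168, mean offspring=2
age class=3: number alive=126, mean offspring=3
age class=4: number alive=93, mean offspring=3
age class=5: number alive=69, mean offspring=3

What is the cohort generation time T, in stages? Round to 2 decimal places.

3.30

lx = nx/n0 = nx/300: 1, 0.72, 0.56, 0.42, 0.31, 0.23
lx·mx: 0, 0, 1.12, 1.26, 0.93, 0.69 → R0 = 4
x·lx·mx: 0, 0, 2.24, 3.78, 3.72, 3.45 → Σ = 13.19
T = 13.19 / 4 = 3.2975 → 3.30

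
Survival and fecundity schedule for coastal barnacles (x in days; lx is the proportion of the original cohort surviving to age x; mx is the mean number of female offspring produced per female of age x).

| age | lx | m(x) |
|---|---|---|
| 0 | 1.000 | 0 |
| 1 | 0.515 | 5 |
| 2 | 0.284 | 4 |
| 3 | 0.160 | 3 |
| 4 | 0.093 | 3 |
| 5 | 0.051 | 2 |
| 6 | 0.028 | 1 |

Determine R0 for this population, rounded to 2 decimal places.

4.60

lx·mx by age: 0, 2.575, 1.136, 0.48, 0.279, 0.102, 0.028
R0 = Σ lx·mx = 4.6 → 4.60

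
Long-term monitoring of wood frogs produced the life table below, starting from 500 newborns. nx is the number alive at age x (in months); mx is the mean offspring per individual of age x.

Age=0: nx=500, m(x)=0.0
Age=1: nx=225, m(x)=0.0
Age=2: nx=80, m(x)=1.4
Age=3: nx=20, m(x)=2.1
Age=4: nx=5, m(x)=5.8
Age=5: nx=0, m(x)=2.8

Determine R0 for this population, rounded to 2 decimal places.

0.37

lx = nx/n0 = nx/500: 1, 0.45, 0.16, 0.04, 0.01, 0
lx·mx by age: 0, 0, 0.224, 0.084, 0.058, 0
R0 = Σ lx·mx = 0.366 → 0.37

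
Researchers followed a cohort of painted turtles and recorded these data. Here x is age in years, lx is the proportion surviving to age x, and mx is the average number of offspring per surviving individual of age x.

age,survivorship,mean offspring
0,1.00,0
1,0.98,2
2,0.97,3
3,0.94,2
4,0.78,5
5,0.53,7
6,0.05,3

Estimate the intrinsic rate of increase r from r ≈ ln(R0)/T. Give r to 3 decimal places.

0.801

R0 = Σ lx·mx = 0 + 1.96 + 2.91 + 1.88 + 3.9 + 3.71 + 0.15 = 14.51
Σ x·lx·mx = 48.47; T = 48.47/14.51 = 3.34045…
r ≈ ln(R0)/T = ln(14.51)/3.34045… = 0.80074… → 0.801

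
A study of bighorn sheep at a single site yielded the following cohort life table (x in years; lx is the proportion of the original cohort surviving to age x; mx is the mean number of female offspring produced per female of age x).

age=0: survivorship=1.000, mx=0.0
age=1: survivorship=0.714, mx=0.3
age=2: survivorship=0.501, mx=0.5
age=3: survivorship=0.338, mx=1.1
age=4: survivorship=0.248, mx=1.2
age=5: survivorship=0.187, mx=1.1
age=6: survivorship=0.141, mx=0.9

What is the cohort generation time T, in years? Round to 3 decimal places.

3.280

lx·mx: 0, 0.2142, 0.2505, 0.3718, 0.2976, 0.2057, 0.1269 → R0 = 1.4667
x·lx·mx: 0, 0.2142, 0.501, 1.1154, 1.1904, 1.0285, 0.7614 → Σ = 4.8109
T = 4.8109 / 1.4667 = 3.280085… → 3.280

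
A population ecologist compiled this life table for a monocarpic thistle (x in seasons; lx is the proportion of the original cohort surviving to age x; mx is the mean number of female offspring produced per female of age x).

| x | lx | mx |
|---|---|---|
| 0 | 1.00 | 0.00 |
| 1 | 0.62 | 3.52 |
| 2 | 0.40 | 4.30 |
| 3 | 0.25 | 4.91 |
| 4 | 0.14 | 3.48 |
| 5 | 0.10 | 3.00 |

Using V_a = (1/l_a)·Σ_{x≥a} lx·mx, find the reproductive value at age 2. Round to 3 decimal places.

lx·mx for x ≥ 2: 1.72, 1.2275, 0.4872, 0.3 → sum = 3.7347
V_2 = 3.7347 / l_2 = 3.7347 / 0.4 = 9.33675 → 9.337

9.337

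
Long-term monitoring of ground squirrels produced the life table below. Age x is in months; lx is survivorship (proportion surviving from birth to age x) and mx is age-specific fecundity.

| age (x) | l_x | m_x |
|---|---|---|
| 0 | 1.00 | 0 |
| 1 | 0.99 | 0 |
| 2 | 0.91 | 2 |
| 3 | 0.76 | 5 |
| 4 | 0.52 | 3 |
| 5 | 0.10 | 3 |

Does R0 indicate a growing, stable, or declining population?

R0 = Σ lx·mx = 0 + 0 + 1.82 + 3.8 + 1.56 + 0.3 = 7.48
R0 > 1, so the population is growing.

growing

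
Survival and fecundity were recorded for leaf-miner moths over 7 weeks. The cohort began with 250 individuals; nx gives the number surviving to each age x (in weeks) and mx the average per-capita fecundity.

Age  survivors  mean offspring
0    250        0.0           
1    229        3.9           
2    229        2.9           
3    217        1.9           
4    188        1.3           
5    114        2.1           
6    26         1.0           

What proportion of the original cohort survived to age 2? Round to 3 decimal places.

0.916

l_2 = n_2/n_0 = 229/250 = 0.916 → 0.916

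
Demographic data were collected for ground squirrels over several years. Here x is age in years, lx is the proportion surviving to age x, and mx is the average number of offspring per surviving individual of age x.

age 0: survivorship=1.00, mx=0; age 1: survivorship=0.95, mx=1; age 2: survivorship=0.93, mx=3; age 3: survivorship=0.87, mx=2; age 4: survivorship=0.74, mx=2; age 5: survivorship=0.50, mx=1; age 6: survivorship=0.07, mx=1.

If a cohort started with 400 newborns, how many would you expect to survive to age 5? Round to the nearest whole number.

200

Expected survivors = N0 · l_5 = 400 × 0.50 = 200 → 200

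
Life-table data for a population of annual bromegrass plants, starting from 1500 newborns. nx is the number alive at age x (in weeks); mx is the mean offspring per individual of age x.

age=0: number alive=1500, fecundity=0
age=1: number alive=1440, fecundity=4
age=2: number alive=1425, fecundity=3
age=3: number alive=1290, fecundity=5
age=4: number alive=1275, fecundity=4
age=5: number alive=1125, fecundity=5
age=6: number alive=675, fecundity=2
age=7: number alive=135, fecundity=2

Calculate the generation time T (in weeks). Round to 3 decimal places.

3.197

lx = nx/n0 = nx/1500: 1, 0.96, 0.95, 0.86, 0.85, 0.75, 0.45, 0.09
lx·mx: 0, 3.84, 2.85, 4.3, 3.4, 3.75, 0.9, 0.18 → R0 = 19.22
x·lx·mx: 0, 3.84, 5.7, 12.9, 13.6, 18.75, 5.4, 1.26 → Σ = 61.45
T = 61.45 / 19.22 = 3.19719… → 3.197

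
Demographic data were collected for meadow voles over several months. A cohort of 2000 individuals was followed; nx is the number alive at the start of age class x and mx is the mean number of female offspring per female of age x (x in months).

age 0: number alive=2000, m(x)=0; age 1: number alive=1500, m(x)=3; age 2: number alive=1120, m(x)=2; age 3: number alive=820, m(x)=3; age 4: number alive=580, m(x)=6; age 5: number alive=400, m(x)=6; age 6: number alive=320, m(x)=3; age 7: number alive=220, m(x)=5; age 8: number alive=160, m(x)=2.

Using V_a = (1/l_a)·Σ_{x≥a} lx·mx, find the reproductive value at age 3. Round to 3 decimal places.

lx = nx/n0 = nx/2000: 1, 0.75, 0.56, 0.41, 0.29, 0.2, 0.16, 0.11, 0.08
lx·mx for x ≥ 3: 1.23, 1.74, 1.2, 0.48, 0.55, 0.16 → sum = 5.36
V_3 = 5.36 / l_3 = 5.36 / 0.41 = 13.073171… → 13.073

13.073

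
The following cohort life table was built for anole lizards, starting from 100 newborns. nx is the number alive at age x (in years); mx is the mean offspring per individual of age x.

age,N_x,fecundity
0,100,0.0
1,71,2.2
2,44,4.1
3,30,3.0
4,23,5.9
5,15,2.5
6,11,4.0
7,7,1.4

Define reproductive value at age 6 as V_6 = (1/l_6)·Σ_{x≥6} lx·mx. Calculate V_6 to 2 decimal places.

lx = nx/n0 = nx/100: 1, 0.71, 0.44, 0.3, 0.23, 0.15, 0.11, 0.07
lx·mx for x ≥ 6: 0.44, 0.098 → sum = 0.538
V_6 = 0.538 / l_6 = 0.538 / 0.11 = 4.890909… → 4.89

4.89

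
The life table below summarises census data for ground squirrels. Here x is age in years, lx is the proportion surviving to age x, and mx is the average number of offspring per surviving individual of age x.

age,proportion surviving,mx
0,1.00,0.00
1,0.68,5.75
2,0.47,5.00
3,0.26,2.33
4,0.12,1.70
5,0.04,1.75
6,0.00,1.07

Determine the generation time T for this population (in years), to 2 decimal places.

1.62

lx·mx: 0, 3.91, 2.35, 0.6058, 0.204, 0.07, 0 → R0 = 7.1398
x·lx·mx: 0, 3.91, 4.7, 1.8174, 0.816, 0.35, 0 → Σ = 11.5934
T = 11.5934 / 7.1398 = 1.623771… → 1.62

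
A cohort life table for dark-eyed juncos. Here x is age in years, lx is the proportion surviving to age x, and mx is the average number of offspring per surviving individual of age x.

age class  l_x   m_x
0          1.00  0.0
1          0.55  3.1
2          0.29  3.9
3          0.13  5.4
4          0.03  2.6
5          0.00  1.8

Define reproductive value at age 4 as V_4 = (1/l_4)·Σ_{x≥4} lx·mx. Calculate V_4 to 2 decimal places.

2.60

lx·mx for x ≥ 4: 0.078, 0 → sum = 0.078
V_4 = 0.078 / l_4 = 0.078 / 0.03 = 2.6 → 2.60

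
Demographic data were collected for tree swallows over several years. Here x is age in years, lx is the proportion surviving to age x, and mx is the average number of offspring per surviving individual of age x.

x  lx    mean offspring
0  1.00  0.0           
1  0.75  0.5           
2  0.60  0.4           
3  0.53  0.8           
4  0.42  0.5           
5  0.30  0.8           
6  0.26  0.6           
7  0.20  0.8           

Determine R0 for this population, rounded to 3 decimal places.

lx·mx by age: 0, 0.375, 0.24, 0.424, 0.21, 0.24, 0.156, 0.16
R0 = Σ lx·mx = 1.805 → 1.805

1.805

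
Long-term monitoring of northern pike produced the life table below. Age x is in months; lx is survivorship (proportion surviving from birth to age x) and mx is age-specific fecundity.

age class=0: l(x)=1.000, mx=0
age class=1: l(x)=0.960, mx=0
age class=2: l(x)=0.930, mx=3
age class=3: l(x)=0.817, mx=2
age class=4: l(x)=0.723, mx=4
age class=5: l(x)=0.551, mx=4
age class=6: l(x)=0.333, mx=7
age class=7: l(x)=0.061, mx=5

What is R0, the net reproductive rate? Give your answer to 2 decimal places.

12.16

lx·mx by age: 0, 0, 2.79, 1.634, 2.892, 2.204, 2.331, 0.305
R0 = Σ lx·mx = 12.156 → 12.16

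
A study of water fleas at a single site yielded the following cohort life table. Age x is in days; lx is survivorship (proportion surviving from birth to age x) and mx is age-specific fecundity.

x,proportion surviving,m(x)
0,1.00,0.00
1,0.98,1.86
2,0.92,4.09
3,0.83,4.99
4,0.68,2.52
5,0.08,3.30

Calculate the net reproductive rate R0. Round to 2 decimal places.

lx·mx by age: 0, 1.8228, 3.7628, 4.1417, 1.7136, 0.264
R0 = Σ lx·mx = 11.7049 → 11.70

11.70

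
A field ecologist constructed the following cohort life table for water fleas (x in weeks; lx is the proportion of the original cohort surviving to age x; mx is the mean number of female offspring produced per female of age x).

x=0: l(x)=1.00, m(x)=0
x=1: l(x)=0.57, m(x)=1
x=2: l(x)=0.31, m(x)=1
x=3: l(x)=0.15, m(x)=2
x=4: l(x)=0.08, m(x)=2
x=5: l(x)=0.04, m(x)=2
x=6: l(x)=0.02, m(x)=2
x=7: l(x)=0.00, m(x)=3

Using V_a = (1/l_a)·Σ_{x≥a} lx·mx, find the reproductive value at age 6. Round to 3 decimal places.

2.000

lx·mx for x ≥ 6: 0.04, 0 → sum = 0.04
V_6 = 0.04 / l_6 = 0.04 / 0.02 = 2 → 2.000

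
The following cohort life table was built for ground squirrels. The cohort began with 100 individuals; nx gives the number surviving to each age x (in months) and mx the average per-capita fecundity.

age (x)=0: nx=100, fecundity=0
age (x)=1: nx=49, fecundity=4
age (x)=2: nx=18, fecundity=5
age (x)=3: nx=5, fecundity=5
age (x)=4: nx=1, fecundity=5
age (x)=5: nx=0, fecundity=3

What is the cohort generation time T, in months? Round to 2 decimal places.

1.49

lx = nx/n0 = nx/100: 1, 0.49, 0.18, 0.05, 0.01, 0
lx·mx: 0, 1.96, 0.9, 0.25, 0.05, 0 → R0 = 3.16
x·lx·mx: 0, 1.96, 1.8, 0.75, 0.2, 0 → Σ = 4.71
T = 4.71 / 3.16 = 1.490506… → 1.49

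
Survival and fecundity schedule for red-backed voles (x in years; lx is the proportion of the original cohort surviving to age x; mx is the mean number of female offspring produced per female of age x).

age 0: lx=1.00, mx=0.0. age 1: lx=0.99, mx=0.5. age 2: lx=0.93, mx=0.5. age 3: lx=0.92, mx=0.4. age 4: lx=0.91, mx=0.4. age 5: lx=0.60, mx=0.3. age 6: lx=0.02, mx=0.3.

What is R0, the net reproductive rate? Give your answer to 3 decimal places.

lx·mx by age: 0, 0.495, 0.465, 0.368, 0.364, 0.18, 0.006
R0 = Σ lx·mx = 1.878 → 1.878

1.878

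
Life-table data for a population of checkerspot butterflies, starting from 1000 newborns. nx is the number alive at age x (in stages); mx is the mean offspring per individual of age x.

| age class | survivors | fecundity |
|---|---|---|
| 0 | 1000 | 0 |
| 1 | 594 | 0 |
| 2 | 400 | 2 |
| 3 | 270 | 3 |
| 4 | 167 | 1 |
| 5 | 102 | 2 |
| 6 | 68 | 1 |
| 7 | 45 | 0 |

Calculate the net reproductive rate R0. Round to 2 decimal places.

lx = nx/n0 = nx/1000: 1, 0.594, 0.4, 0.27, 0.167, 0.102, 0.068, 0.045
lx·mx by age: 0, 0, 0.8, 0.81, 0.167, 0.204, 0.068, 0
R0 = Σ lx·mx = 2.049 → 2.05

2.05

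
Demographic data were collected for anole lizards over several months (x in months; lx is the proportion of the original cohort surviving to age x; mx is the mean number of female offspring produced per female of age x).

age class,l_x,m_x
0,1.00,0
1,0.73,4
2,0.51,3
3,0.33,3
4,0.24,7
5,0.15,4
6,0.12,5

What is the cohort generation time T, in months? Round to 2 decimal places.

2.68

lx·mx: 0, 2.92, 1.53, 0.99, 1.68, 0.6, 0.6 → R0 = 8.32
x·lx·mx: 0, 2.92, 3.06, 2.97, 6.72, 3, 3.6 → Σ = 22.27
T = 22.27 / 8.32 = 2.676683… → 2.68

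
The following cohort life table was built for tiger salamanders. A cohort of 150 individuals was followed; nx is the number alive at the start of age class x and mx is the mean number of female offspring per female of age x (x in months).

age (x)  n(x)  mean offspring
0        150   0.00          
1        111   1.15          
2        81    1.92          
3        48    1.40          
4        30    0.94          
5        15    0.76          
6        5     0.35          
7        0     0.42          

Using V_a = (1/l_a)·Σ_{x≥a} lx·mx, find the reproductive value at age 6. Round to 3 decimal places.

lx = nx/n0 = nx/150: 1, 0.74, 0.54, 0.32, 0.2, 0.1, 0.03333…, 0
lx·mx for x ≥ 6: 0.011667…, 0 → sum = 0.011667…
V_6 = 0.011667… / l_6 = 0.011667… / 0.033333… = 0.35… → 0.350

0.350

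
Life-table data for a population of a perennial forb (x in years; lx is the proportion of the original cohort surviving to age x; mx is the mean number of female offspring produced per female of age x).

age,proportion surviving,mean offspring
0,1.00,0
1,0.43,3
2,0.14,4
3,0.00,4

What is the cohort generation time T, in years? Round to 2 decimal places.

1.30

lx·mx: 0, 1.29, 0.56, 0 → R0 = 1.85
x·lx·mx: 0, 1.29, 1.12, 0 → Σ = 2.41
T = 2.41 / 1.85 = 1.302703… → 1.30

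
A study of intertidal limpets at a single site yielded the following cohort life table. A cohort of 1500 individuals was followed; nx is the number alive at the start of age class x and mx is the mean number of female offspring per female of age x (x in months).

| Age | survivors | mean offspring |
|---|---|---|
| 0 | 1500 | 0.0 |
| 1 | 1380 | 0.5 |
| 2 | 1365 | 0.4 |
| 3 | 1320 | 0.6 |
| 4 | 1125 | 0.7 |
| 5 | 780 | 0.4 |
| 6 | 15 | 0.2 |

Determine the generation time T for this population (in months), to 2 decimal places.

2.84

lx = nx/n0 = nx/1500: 1, 0.92, 0.91, 0.88, 0.75, 0.52, 0.01
lx·mx: 0, 0.46, 0.364, 0.528, 0.525, 0.208, 0.002 → R0 = 2.087
x·lx·mx: 0, 0.46, 0.728, 1.584, 2.1, 1.04, 0.012 → Σ = 5.924
T = 5.924 / 2.087 = 2.838524… → 2.84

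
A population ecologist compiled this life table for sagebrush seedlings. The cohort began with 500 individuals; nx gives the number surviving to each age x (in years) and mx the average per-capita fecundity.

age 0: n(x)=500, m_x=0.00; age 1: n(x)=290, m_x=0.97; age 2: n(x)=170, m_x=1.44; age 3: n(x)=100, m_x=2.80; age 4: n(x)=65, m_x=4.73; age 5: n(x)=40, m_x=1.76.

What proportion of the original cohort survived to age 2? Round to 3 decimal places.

0.340

l_2 = n_2/n_0 = 170/500 = 0.34 → 0.340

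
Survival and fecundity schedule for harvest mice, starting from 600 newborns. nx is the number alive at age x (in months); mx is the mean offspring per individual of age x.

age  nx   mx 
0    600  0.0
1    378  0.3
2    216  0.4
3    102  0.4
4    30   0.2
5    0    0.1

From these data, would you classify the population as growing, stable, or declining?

lx = nx/n0 = nx/600: 1, 0.63, 0.36, 0.17, 0.05, 0
R0 = Σ lx·mx = 0 + 0.189 + 0.144 + 0.068 + 0.01 + 0 = 0.411
R0 < 1, so the population is declining.

declining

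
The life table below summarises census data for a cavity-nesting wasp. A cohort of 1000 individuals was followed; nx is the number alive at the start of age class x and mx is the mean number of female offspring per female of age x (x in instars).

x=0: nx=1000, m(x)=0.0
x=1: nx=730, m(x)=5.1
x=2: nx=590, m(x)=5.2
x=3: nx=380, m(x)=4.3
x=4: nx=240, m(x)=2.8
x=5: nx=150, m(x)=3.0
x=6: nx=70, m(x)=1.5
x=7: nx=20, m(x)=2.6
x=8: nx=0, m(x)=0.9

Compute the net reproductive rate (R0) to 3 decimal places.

lx = nx/n0 = nx/1000: 1, 0.73, 0.59, 0.38, 0.24, 0.15, 0.07, 0.02, 0
lx·mx by age: 0, 3.723, 3.068, 1.634, 0.672, 0.45, 0.105, 0.052, 0
R0 = Σ lx·mx = 9.704 → 9.704

9.704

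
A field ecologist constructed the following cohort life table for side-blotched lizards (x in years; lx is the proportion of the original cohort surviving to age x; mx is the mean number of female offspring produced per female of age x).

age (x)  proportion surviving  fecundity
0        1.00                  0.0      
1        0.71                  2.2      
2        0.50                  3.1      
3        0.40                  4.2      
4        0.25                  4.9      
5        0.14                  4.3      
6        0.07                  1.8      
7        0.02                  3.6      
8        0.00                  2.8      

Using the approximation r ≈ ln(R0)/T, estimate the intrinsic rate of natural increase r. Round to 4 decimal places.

R0 = Σ lx·mx = 0 + 1.562 + 1.55 + 1.68 + 1.225 + 0.602 + 0.126 + 0.072 + 0 = 6.817
Σ x·lx·mx = 18.872; T = 18.872/6.817 = 2.76837…
r ≈ ln(R0)/T = ln(6.817)/2.76837… = 0.693338… → 0.6933

0.6933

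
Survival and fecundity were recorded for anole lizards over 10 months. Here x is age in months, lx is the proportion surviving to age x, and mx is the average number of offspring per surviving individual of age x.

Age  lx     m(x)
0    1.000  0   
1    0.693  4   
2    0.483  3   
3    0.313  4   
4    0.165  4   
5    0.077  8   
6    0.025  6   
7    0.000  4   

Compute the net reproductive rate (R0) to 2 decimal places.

lx·mx by age: 0, 2.772, 1.449, 1.252, 0.66, 0.616, 0.15, 0
R0 = Σ lx·mx = 6.899 → 6.90

6.90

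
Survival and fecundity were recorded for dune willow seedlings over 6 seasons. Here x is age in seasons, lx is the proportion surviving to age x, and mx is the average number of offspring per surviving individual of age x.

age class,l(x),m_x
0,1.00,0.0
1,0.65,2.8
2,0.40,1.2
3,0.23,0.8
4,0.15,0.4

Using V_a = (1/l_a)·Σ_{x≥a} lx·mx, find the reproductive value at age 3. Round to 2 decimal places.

1.06

lx·mx for x ≥ 3: 0.184, 0.06 → sum = 0.244
V_3 = 0.244 / l_3 = 0.244 / 0.23 = 1.06087… → 1.06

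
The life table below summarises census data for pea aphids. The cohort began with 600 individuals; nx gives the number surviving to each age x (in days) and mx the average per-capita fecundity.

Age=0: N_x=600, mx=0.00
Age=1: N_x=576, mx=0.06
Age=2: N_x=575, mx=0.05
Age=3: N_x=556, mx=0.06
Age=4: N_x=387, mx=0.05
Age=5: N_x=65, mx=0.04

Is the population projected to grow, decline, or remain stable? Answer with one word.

lx = nx/n0 = nx/600: 1, 0.96, 0.95833…, 0.92667…, 0.645, 0.10833…
R0 = Σ lx·mx = 0 + 0.0576 + 0.047917… + 0.0556… + 0.03225 + 0.004333… = 0.1977…
R0 < 1, so the population is declining.

declining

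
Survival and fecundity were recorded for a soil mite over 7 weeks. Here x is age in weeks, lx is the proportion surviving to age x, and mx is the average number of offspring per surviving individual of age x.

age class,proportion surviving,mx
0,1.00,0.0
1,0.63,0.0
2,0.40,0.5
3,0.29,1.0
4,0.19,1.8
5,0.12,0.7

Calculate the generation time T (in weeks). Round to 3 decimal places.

lx·mx: 0, 0, 0.2, 0.29, 0.342, 0.084 → R0 = 0.916
x·lx·mx: 0, 0, 0.4, 0.87, 1.368, 0.42 → Σ = 3.058
T = 3.058 / 0.916 = 3.338428… → 3.338

3.338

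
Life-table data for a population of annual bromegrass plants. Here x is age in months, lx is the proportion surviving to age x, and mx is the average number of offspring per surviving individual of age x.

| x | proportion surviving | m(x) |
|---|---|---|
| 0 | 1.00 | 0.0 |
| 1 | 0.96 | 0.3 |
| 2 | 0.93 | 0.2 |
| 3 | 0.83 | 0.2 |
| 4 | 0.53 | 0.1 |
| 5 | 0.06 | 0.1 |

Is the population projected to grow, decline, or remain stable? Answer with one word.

R0 = Σ lx·mx = 0 + 0.288 + 0.186 + 0.166 + 0.053 + 0.006 = 0.699
R0 < 1, so the population is declining.

declining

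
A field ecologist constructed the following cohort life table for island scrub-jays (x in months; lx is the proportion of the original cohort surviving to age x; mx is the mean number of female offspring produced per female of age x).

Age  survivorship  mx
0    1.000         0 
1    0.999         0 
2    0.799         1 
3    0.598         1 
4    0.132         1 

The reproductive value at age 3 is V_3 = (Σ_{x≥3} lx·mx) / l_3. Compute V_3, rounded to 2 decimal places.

1.22

lx·mx for x ≥ 3: 0.598, 0.132 → sum = 0.73
V_3 = 0.73 / l_3 = 0.73 / 0.598 = 1.220736… → 1.22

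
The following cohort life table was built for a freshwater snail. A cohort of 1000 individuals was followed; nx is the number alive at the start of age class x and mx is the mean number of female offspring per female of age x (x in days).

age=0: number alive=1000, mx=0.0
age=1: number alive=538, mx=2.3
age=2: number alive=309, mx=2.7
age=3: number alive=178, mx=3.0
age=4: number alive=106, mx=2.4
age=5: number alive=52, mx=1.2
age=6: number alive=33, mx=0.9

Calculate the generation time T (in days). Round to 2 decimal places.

2.04

lx = nx/n0 = nx/1000: 1, 0.538, 0.309, 0.178, 0.106, 0.052, 0.033
lx·mx: 0, 1.2374, 0.8343, 0.534, 0.2544, 0.0624, 0.0297 → R0 = 2.9522
x·lx·mx: 0, 1.2374, 1.6686, 1.602, 1.0176, 0.312, 0.1782 → Σ = 6.0158
T = 6.0158 / 2.9522 = 2.037735… → 2.04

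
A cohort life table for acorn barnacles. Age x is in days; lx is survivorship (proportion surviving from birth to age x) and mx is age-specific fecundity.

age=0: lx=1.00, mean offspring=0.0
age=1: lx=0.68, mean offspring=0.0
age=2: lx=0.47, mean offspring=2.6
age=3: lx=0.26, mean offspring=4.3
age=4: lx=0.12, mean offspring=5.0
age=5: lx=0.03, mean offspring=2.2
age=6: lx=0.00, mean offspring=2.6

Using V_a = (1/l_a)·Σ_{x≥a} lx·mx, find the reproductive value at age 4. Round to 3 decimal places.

5.550

lx·mx for x ≥ 4: 0.6, 0.066, 0 → sum = 0.666
V_4 = 0.666 / l_4 = 0.666 / 0.12 = 5.55 → 5.550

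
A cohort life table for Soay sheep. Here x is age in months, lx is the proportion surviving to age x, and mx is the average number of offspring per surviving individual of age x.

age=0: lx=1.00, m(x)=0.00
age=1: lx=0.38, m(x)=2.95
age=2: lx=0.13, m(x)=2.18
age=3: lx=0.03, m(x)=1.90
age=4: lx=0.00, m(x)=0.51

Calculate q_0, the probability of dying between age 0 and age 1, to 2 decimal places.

0.62

q_0 = (l_0 − l_1) / l_0 = (1 − 0.38) / 1
     = 0.62 / 1 = 0.62 → 0.62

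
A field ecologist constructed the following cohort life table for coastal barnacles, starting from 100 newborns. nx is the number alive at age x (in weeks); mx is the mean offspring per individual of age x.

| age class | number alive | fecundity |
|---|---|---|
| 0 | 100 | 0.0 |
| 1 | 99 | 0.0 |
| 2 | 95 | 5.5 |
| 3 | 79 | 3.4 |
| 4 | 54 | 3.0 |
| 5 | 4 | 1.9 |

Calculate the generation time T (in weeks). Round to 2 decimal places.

2.64

lx = nx/n0 = nx/100: 1, 0.99, 0.95, 0.79, 0.54, 0.04
lx·mx: 0, 0, 5.225, 2.686, 1.62, 0.076 → R0 = 9.607
x·lx·mx: 0, 0, 10.45, 8.058, 6.48, 0.38 → Σ = 25.368
T = 25.368 / 9.607 = 2.640575… → 2.64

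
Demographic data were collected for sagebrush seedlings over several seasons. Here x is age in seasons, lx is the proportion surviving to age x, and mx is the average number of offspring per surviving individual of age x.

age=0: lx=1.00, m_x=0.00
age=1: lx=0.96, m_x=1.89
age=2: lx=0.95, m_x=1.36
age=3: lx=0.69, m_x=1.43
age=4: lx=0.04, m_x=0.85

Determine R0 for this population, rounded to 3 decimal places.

4.127

lx·mx by age: 0, 1.8144, 1.292, 0.9867, 0.034
R0 = Σ lx·mx = 4.1271 → 4.127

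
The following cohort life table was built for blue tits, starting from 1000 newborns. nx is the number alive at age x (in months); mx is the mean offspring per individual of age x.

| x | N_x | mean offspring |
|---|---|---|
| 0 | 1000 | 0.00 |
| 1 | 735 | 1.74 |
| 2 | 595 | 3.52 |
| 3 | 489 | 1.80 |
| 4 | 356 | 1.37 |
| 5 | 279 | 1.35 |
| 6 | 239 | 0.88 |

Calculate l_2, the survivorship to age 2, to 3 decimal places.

0.595

l_2 = n_2/n_0 = 595/1000 = 0.595 → 0.595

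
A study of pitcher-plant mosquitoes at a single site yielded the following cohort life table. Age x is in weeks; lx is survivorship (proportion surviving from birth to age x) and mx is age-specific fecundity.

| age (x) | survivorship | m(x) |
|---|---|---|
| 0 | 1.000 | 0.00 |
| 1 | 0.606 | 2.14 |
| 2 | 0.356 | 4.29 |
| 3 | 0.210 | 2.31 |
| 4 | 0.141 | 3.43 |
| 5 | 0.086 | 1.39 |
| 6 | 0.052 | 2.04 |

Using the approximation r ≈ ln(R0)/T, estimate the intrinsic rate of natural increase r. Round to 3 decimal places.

0.623

R0 = Σ lx·mx = 0 + 1.29684 + 1.52724 + 0.4851 + 0.48363 + 0.11954 + 0.10608 = 4.01843
Σ x·lx·mx = 8.97532; T = 8.97532/4.01843 = 2.23354…
r ≈ ln(R0)/T = ln(4.01843)/2.23354… = 0.62273… → 0.623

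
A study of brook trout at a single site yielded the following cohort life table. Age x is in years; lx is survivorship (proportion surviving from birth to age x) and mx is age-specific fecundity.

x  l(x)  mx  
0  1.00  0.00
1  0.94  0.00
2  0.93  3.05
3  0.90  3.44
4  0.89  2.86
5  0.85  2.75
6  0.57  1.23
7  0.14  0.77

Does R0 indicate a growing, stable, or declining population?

R0 = Σ lx·mx = 0 + 0 + 2.8365 + 3.096 + 2.5454 + 2.3375 + 0.7011 + 0.1078 = 11.6243
R0 > 1, so the population is growing.

growing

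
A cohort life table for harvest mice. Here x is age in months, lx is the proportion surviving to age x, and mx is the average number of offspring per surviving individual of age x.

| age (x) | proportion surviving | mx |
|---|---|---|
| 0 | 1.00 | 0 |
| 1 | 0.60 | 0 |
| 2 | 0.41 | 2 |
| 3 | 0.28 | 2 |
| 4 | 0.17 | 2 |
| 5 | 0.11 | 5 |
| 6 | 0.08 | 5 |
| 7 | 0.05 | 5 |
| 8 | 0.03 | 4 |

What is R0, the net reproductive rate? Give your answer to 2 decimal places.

lx·mx by age: 0, 0, 0.82, 0.56, 0.34, 0.55, 0.4, 0.25, 0.12
R0 = Σ lx·mx = 3.04 → 3.04

3.04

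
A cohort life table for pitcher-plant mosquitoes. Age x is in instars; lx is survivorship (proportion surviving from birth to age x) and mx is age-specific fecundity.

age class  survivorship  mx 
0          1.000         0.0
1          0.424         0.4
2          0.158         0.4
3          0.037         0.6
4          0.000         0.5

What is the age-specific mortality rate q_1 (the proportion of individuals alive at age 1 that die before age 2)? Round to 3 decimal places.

q_1 = (l_1 − l_2) / l_1 = (0.424 − 0.158) / 0.424
     = 0.266 / 0.424 = 0.627358… → 0.627

0.627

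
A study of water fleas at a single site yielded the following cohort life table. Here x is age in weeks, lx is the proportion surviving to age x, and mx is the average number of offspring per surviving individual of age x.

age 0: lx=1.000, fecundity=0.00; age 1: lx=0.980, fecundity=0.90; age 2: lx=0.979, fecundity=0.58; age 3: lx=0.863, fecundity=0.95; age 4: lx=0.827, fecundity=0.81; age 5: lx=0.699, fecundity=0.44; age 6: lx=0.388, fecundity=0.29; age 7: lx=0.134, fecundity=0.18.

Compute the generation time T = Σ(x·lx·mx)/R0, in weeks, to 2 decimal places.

lx·mx: 0, 0.882, 0.56782, 0.81985, 0.66987, 0.30756, 0.11252, 0.02412 → R0 = 3.38374
x·lx·mx: 0, 0.882, 1.13564, 2.45955, 2.67948, 1.5378, 0.67512, 0.16884 → Σ = 9.53843
T = 9.53843 / 3.38374 = 2.818902… → 2.82

2.82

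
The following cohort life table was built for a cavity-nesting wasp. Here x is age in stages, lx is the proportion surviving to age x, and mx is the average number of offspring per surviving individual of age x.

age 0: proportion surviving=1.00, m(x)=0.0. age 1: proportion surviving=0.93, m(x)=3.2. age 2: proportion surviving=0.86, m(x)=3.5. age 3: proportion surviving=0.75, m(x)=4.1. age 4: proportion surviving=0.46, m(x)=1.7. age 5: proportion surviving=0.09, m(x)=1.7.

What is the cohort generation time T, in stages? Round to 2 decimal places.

lx·mx: 0, 2.976, 3.01, 3.075, 0.782, 0.153 → R0 = 9.996
x·lx·mx: 0, 2.976, 6.02, 9.225, 3.128, 0.765 → Σ = 22.114
T = 22.114 / 9.996 = 2.212285… → 2.21

2.21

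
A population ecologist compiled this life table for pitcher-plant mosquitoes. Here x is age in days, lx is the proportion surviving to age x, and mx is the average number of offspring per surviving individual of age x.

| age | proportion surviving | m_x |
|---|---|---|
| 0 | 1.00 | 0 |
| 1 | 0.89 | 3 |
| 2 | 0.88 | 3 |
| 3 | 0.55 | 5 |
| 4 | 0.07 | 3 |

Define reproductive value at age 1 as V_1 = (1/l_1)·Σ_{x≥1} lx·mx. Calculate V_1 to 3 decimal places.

lx·mx for x ≥ 1: 2.67, 2.64, 2.75, 0.21 → sum = 8.27
V_1 = 8.27 / l_1 = 8.27 / 0.89 = 9.292135… → 9.292

9.292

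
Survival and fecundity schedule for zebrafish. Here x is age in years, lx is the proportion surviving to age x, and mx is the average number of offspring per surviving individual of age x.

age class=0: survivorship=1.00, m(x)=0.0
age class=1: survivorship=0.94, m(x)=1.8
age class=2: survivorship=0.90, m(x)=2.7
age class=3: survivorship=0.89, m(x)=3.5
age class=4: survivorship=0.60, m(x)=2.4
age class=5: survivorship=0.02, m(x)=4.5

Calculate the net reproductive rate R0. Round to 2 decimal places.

8.77

lx·mx by age: 0, 1.692, 2.43, 3.115, 1.44, 0.09
R0 = Σ lx·mx = 8.767 → 8.77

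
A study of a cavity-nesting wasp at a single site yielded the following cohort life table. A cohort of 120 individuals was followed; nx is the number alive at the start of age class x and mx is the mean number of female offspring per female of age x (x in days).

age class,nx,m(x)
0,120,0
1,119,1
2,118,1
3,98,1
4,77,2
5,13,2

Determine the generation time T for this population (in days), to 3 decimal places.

lx = nx/n0 = nx/120: 1, 0.99167…, 0.98333…, 0.81667…, 0.64167…, 0.10833…
lx·mx: 0, 0.991667…, 0.983333…, 0.816667…, 1.283333…, 0.216667… → R0 = 4.291667…
x·lx·mx: 0, 0.991667…, 1.966667…, 2.45…, 5.133333…, 1.083333… → Σ = 11.625…
T = 11.625… / 4.291667… = 2.708738… → 2.709

2.709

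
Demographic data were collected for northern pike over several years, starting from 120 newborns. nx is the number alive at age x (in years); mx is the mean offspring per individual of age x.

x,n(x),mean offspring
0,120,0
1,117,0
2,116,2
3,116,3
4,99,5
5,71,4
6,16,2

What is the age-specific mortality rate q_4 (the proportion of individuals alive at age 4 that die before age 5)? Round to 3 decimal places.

0.283

lx = nx/n0 = nx/120: 1, 0.975, 0.96667…, 0.96667…, 0.825, 0.59167…, 0.13333…
q_4 = (l_4 − l_5) / l_4 = (0.825 − 0.591667…) / 0.825
     = 0.233333… / 0.825 = 0.282828… → 0.283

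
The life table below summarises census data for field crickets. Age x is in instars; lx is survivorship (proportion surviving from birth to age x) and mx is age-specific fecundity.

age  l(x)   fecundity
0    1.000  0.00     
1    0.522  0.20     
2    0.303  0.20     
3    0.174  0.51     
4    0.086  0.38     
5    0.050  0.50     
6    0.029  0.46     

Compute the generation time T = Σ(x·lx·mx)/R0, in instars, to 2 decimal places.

lx·mx: 0, 0.1044, 0.0606, 0.08874, 0.03268, 0.025, 0.01334 → R0 = 0.32476
x·lx·mx: 0, 0.1044, 0.1212, 0.26622, 0.13072, 0.125, 0.08004 → Σ = 0.82758
T = 0.82758 / 0.32476 = 2.548282… → 2.55

2.55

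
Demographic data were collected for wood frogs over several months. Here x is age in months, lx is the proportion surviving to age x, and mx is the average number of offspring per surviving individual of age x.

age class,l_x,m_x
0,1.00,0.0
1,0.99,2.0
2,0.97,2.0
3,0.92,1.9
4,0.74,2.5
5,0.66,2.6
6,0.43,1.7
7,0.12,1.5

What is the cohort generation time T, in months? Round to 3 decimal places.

3.226

lx·mx: 0, 1.98, 1.94, 1.748, 1.85, 1.716, 0.731, 0.18 → R0 = 10.145
x·lx·mx: 0, 1.98, 3.88, 5.244, 7.4, 8.58, 4.386, 1.26 → Σ = 32.73
T = 32.73 / 10.145 = 3.22622… → 3.226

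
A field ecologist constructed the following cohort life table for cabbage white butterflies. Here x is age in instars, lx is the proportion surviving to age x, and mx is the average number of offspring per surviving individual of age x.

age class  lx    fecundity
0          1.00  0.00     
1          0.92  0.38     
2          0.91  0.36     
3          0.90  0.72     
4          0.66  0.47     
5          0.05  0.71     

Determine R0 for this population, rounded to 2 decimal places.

lx·mx by age: 0, 0.3496, 0.3276, 0.648, 0.3102, 0.0355
R0 = Σ lx·mx = 1.6709 → 1.67

1.67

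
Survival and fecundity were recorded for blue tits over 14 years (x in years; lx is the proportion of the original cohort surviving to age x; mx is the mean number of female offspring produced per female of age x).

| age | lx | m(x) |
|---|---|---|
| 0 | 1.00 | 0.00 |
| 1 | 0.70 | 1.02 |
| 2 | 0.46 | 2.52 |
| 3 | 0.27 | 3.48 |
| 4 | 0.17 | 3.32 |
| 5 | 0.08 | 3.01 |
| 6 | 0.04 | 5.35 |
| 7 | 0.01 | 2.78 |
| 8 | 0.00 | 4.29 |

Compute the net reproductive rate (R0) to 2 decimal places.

3.86

lx·mx by age: 0, 0.714, 1.1592, 0.9396, 0.5644, 0.2408, 0.214, 0.0278, 0
R0 = Σ lx·mx = 3.8598 → 3.86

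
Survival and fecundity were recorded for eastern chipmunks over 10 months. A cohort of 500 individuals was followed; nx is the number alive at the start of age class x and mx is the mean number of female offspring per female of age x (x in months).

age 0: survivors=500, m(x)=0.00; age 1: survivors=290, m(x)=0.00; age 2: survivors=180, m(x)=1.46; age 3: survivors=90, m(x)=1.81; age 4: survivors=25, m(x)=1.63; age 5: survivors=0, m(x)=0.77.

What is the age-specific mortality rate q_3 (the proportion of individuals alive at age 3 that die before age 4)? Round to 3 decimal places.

0.722

lx = nx/n0 = nx/500: 1, 0.58, 0.36, 0.18, 0.05, 0
q_3 = (l_3 − l_4) / l_3 = (0.18 − 0.05) / 0.18
     = 0.13 / 0.18 = 0.722222… → 0.722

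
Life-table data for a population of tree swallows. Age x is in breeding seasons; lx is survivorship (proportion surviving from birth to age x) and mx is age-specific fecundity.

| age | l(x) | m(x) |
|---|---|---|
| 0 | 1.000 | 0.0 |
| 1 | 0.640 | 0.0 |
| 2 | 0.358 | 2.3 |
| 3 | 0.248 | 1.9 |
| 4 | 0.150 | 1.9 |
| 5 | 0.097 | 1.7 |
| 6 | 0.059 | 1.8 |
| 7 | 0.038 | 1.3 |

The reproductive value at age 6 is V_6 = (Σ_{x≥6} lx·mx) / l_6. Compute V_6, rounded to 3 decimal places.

lx·mx for x ≥ 6: 0.1062, 0.0494 → sum = 0.1556
V_6 = 0.1556 / l_6 = 0.1556 / 0.059 = 2.637288… → 2.637

2.637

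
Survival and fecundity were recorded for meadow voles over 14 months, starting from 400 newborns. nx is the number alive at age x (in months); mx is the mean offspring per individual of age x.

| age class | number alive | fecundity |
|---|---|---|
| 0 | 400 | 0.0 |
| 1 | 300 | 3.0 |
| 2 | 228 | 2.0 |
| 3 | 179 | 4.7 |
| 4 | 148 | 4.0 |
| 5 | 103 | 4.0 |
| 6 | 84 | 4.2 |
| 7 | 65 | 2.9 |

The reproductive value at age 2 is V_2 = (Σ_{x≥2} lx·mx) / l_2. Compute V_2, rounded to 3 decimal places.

12.468

lx = nx/n0 = nx/400: 1, 0.75, 0.57, 0.4475, 0.37, 0.2575, 0.21, 0.1625
lx·mx for x ≥ 2: 1.14, 2.10325, 1.48, 1.03, 0.882, 0.47125 → sum = 7.1065
V_2 = 7.1065 / l_2 = 7.1065 / 0.57 = 12.467544… → 12.468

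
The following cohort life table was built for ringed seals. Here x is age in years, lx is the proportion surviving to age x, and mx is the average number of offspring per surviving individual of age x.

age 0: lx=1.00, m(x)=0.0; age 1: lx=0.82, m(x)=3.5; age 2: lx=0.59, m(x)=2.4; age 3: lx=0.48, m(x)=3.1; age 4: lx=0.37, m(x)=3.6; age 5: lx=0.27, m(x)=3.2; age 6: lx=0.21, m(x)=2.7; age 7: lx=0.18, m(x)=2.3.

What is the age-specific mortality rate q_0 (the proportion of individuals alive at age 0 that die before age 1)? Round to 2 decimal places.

0.18

q_0 = (l_0 − l_1) / l_0 = (1 − 0.82) / 1
     = 0.18 / 1 = 0.18 → 0.18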